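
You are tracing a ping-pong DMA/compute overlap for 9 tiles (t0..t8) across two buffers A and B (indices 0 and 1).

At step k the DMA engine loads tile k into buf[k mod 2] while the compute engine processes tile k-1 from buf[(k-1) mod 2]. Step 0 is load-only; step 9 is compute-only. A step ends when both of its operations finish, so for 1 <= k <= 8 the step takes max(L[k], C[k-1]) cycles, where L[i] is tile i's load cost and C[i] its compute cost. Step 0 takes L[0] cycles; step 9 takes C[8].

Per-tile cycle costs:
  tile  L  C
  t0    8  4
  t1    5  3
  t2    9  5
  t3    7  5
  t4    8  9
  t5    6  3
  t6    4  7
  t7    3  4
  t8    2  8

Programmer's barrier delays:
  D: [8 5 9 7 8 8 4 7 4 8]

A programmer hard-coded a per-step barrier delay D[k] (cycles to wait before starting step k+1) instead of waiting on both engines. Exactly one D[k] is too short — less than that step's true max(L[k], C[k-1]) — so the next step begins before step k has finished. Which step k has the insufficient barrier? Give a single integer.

hazard at step 5

k=0 barrier L[0]=8→8c, D[0]=8 ok
k=1 barrier max(L[1]=5,C[0]=4)→5c, D[1]=5 ok
k=2 barrier max(L[2]=9,C[1]=3)→9c, D[2]=9 ok
k=3 barrier max(L[3]=7,C[2]=5)→7c, D[3]=7 ok
k=4 barrier max(L[4]=8,C[3]=5)→8c, D[4]=8 ok
k=5 barrier max(L[5]=6,C[4]=9)→9c, D[5]=8 SHORT
k=6 barrier max(L[6]=4,C[5]=3)→4c, D[6]=4 ok
k=7 barrier max(L[7]=3,C[6]=7)→7c, D[7]=7 ok
k=8 barrier max(L[8]=2,C[7]=4)→4c, D[8]=4 ok
k=9 barrier C[8]=8→8c, D[9]=8 ok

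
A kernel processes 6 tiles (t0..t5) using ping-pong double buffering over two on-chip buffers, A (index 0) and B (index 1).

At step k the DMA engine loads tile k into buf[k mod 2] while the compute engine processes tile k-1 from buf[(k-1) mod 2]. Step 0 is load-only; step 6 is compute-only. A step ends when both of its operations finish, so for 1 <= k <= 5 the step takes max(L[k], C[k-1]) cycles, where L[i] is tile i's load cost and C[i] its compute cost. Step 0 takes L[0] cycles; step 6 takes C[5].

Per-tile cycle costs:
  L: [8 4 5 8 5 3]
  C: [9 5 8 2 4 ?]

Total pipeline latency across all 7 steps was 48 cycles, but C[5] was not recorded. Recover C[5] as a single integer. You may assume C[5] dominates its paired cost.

C[5] = 9

step 0 → dur = L[0]=8 = 8
step 1 → dur = max(L[1]=4, C[0]=9) = 9
step 2 → dur = max(L[2]=5, C[1]=5) = 5
step 3 → dur = max(L[3]=8, C[2]=8) = 8
step 4 → dur = max(L[4]=5, C[3]=2) = 5
step 5 → dur = max(L[5]=3, C[4]=4) = 4
step 6 → dur = C[5]=? = C[5]  (unknown; binding)
sum of known step durations = 39
dur[6] = total - known = 48 - 39 = 9
C[5] is the binding max in step 6, so C[5] = dur[6] = 9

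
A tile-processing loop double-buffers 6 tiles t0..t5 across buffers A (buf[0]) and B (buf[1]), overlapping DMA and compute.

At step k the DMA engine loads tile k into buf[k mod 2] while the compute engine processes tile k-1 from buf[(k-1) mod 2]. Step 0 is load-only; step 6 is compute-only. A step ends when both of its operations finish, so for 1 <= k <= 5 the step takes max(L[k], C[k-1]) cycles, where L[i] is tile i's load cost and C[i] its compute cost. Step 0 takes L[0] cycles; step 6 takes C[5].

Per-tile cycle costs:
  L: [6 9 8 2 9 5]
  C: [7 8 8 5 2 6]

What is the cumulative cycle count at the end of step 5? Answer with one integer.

end_cycle[5] = 45

step 0: L[0]=6 → dur=6, Σ=6 | A=load:t0 B=idle [load-only]
step 1: L[1]=9 C[0]=7 → dur=9, Σ=15 | A=compute:t0 B=load:t1 [load-bound]
step 2: L[2]=8 C[1]=8 → dur=8, Σ=23 | A=load:t2 B=compute:t1 [tied]
step 3: L[3]=2 C[2]=8 → dur=8, Σ=31 | A=compute:t2 B=load:t3 [compute-bound]
step 4: L[4]=9 C[3]=5 → dur=9, Σ=40 | A=load:t4 B=compute:t3 [load-bound]
step 5: L[5]=5 C[4]=2 → dur=5, Σ=45 | A=compute:t4 B=load:t5 [load-bound]
step 6: C[5]=6 → dur=6, Σ=51 | A=idle B=compute:t5 [compute-only]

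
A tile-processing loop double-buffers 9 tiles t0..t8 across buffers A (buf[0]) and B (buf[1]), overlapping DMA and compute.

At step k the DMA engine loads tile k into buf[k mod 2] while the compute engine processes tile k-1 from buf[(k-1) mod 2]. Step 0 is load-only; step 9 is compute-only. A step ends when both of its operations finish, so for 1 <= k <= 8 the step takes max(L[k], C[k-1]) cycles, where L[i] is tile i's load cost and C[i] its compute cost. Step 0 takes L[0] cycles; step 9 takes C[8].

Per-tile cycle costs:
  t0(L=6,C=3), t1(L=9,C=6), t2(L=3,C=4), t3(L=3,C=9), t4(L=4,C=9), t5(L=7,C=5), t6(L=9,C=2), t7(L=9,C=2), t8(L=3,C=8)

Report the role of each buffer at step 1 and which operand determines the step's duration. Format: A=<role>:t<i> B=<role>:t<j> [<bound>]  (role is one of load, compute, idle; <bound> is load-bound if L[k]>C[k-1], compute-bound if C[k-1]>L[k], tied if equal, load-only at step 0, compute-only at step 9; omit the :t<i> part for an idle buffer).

step 1: A=compute:t0 B=load:t1 [load-bound]

[0] DMA t0→A (6c) ∥ CU idle ⇒ 6c, clock 6
[1] DMA t1→B (9c) ∥ CU A:t0 (3c) ⇒ 9c, clock 15
[2] DMA t2→A (3c) ∥ CU B:t1 (6c) ⇒ 6c, clock 21
[3] DMA t3→B (3c) ∥ CU A:t2 (4c) ⇒ 4c, clock 25
[4] DMA t4→A (4c) ∥ CU B:t3 (9c) ⇒ 9c, clock 34
[5] DMA t5→B (7c) ∥ CU A:t4 (9c) ⇒ 9c, clock 43
[6] DMA t6→A (9c) ∥ CU B:t5 (5c) ⇒ 9c, clock 52
[7] DMA t7→B (9c) ∥ CU A:t6 (2c) ⇒ 9c, clock 61
[8] DMA t8→A (3c) ∥ CU B:t7 (2c) ⇒ 3c, clock 64
[9] DMA idle ∥ CU A:t8 (8c) ⇒ 8c, clock 72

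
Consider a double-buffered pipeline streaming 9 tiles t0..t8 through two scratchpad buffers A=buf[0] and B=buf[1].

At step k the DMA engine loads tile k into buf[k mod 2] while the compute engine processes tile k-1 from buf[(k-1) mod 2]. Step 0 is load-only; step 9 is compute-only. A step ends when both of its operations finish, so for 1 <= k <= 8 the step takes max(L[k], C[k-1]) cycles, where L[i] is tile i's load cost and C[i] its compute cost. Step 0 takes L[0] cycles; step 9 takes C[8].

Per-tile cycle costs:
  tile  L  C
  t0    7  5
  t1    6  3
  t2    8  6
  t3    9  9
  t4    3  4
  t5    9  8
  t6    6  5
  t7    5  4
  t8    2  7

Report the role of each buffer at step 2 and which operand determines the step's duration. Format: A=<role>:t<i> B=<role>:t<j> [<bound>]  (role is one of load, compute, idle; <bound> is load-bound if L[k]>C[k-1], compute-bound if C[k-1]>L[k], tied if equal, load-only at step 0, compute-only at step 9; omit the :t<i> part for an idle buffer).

step 2: A=load:t2 B=compute:t1 [load-bound]

[0] DMA t0→A (7c) ∥ CU idle ⇒ 7c, clock 7
[1] DMA t1→B (6c) ∥ CU A:t0 (5c) ⇒ 6c, clock 13
[2] DMA t2→A (8c) ∥ CU B:t1 (3c) ⇒ 8c, clock 21
[3] DMA t3→B (9c) ∥ CU A:t2 (6c) ⇒ 9c, clock 30
[4] DMA t4→A (3c) ∥ CU B:t3 (9c) ⇒ 9c, clock 39
[5] DMA t5→B (9c) ∥ CU A:t4 (4c) ⇒ 9c, clock 48
[6] DMA t6→A (6c) ∥ CU B:t5 (8c) ⇒ 8c, clock 56
[7] DMA t7→B (5c) ∥ CU A:t6 (5c) ⇒ 5c, clock 61
[8] DMA t8→A (2c) ∥ CU B:t7 (4c) ⇒ 4c, clock 65
[9] DMA idle ∥ CU A:t8 (7c) ⇒ 7c, clock 72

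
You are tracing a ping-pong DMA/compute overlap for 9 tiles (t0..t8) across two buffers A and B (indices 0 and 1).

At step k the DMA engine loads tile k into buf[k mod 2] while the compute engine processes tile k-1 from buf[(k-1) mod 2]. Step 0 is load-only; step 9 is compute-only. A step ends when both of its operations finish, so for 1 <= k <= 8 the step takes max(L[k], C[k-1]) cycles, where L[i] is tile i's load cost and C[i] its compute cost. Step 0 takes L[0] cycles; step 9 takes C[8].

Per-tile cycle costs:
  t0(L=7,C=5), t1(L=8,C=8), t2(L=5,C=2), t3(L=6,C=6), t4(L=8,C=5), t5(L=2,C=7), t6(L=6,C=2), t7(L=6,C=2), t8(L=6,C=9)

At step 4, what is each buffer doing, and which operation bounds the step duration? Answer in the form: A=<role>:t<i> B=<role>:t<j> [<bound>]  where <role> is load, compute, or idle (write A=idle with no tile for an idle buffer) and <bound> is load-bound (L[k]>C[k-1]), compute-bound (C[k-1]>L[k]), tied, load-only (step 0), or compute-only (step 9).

  0. 7=7c; end=7; A:t0 B:-
  1. max(8,5)=8c; end=15; A:t0 B:t1
  2. max(5,8)=8c; end=23; A:t2 B:t1
  3. max(6,2)=6c; end=29; A:t2 B:t3
  4. max(8,6)=8c; end=37; A:t4 B:t3
  5. max(2,5)=5c; end=42; A:t4 B:t5
  6. max(6,7)=7c; end=49; A:t6 B:t5
  7. max(6,2)=6c; end=55; A:t6 B:t7
  8. max(6,2)=6c; end=61; A:t8 B:t7
  9. 9=9c; end=70; A:t8 B:t7

step 4: A=load:t4 B=compute:t3 [load-bound]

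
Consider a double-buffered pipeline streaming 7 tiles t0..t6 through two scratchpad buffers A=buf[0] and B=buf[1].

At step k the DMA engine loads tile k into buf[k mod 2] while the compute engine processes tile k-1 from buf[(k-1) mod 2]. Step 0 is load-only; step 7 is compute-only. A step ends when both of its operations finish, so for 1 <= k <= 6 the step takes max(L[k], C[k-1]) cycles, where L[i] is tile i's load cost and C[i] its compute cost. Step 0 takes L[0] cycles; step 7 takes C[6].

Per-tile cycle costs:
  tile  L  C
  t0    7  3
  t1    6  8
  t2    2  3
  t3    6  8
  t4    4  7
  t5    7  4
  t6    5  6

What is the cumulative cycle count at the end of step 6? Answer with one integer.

k=0 load=t0/7c comp=- wait=7 total=7
k=1 load=t1/6c comp=t0/3c wait=6 total=13
k=2 load=t2/2c comp=t1/8c wait=8 total=21
k=3 load=t3/6c comp=t2/3c wait=6 total=27
k=4 load=t4/4c comp=t3/8c wait=8 total=35
k=5 load=t5/7c comp=t4/7c wait=7 total=42
k=6 load=t6/5c comp=t5/4c wait=5 total=47
k=7 load=- comp=t6/6c wait=6 total=53

end_cycle[6] = 47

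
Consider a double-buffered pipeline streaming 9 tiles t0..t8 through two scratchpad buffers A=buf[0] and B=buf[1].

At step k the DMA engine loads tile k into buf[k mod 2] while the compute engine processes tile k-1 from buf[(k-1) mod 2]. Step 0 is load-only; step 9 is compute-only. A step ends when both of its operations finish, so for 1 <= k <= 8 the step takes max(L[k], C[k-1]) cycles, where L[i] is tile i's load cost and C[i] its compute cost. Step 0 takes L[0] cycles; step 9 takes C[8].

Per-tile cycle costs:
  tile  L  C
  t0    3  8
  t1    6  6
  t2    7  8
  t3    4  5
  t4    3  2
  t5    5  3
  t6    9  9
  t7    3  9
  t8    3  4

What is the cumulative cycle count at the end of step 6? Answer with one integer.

end_cycle[6] = 45

  0. 3=3c; end=3; A:t0 B:-
  1. max(6,8)=8c; end=11; A:t0 B:t1
  2. max(7,6)=7c; end=18; A:t2 B:t1
  3. max(4,8)=8c; end=26; A:t2 B:t3
  4. max(3,5)=5c; end=31; A:t4 B:t3
  5. max(5,2)=5c; end=36; A:t4 B:t5
  6. max(9,3)=9c; end=45; A:t6 B:t5
  7. max(3,9)=9c; end=54; A:t6 B:t7
  8. max(3,9)=9c; end=63; A:t8 B:t7
  9. 4=4c; end=67; A:t8 B:t7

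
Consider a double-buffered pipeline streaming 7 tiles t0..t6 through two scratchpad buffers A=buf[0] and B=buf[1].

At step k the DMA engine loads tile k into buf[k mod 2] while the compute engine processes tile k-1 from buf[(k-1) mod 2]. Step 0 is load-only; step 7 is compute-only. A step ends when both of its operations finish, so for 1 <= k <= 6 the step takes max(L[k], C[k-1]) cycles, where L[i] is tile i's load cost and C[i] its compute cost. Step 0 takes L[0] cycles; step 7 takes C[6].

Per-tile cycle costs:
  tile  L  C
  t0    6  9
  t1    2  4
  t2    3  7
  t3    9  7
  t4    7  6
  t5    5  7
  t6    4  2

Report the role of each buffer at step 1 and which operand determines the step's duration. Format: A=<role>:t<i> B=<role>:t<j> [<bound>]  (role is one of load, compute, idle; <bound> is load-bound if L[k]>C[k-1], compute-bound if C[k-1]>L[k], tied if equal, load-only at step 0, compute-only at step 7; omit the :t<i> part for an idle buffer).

  0. 6=6c; end=6; A:t0 B:-
  1. max(2,9)=9c; end=15; A:t0 B:t1
  2. max(3,4)=4c; end=19; A:t2 B:t1
  3. max(9,7)=9c; end=28; A:t2 B:t3
  4. max(7,7)=7c; end=35; A:t4 B:t3
  5. max(5,6)=6c; end=41; A:t4 B:t5
  6. max(4,7)=7c; end=48; A:t6 B:t5
  7. 2=2c; end=50; A:t6 B:t5

step 1: A=compute:t0 B=load:t1 [compute-bound]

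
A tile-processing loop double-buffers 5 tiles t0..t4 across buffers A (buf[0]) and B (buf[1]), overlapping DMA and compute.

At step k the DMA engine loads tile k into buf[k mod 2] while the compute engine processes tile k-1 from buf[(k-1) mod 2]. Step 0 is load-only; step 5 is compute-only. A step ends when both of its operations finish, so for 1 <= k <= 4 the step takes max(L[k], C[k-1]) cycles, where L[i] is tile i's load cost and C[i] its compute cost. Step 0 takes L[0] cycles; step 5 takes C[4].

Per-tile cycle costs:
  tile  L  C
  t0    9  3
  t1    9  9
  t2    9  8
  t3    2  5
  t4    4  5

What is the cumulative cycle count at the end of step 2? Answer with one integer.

end_cycle[2] = 27

step 0: L[0]=9 → dur=9, Σ=9 | A=load:t0 B=idle [load-only]
step 1: L[1]=9 C[0]=3 → dur=9, Σ=18 | A=compute:t0 B=load:t1 [load-bound]
step 2: L[2]=9 C[1]=9 → dur=9, Σ=27 | A=load:t2 B=compute:t1 [tied]
step 3: L[3]=2 C[2]=8 → dur=8, Σ=35 | A=compute:t2 B=load:t3 [compute-bound]
step 4: L[4]=4 C[3]=5 → dur=5, Σ=40 | A=load:t4 B=compute:t3 [compute-bound]
step 5: C[4]=5 → dur=5, Σ=45 | A=compute:t4 B=idle [compute-only]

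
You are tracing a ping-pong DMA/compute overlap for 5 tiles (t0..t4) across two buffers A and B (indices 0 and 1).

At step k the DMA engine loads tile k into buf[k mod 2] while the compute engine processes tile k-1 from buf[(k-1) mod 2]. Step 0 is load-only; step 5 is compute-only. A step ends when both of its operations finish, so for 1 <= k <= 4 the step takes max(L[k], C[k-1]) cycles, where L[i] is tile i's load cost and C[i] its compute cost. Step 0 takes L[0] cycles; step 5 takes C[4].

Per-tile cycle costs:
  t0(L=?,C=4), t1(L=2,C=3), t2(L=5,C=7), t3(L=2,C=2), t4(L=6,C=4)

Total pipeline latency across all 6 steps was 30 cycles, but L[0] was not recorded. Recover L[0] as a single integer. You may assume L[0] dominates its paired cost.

step 0: dur = L[0]=? = L[0]  (unknown; binding)
step 1: dur = max(L[1]=2, C[0]=4) = 4
step 2: dur = max(L[2]=5, C[1]=3) = 5
step 3: dur = max(L[3]=2, C[2]=7) = 7
step 4: dur = max(L[4]=6, C[3]=2) = 6
step 5: dur = C[4]=4 = 4
sum of known step durations = 26
dur[0] = total - known = 30 - 26 = 4
L[0] is the binding max in step 0, so L[0] = dur[0] = 4

L[0] = 4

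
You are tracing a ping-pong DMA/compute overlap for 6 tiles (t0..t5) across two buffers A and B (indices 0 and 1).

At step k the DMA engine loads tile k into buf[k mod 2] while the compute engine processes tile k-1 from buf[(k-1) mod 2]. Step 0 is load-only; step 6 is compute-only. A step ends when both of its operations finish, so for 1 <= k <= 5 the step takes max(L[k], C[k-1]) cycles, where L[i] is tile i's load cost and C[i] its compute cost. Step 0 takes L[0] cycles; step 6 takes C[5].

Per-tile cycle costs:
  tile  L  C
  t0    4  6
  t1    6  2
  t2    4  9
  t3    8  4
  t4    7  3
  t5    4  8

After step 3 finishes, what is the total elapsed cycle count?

end_cycle[3] = 23

step 0: L[0]=4 → dur=4, Σ=4 | A=load:t0 B=idle [load-only]
step 1: L[1]=6 C[0]=6 → dur=6, Σ=10 | A=compute:t0 B=load:t1 [tied]
step 2: L[2]=4 C[1]=2 → dur=4, Σ=14 | A=load:t2 B=compute:t1 [load-bound]
step 3: L[3]=8 C[2]=9 → dur=9, Σ=23 | A=compute:t2 B=load:t3 [compute-bound]
step 4: L[4]=7 C[3]=4 → dur=7, Σ=30 | A=load:t4 B=compute:t3 [load-bound]
step 5: L[5]=4 C[4]=3 → dur=4, Σ=34 | A=compute:t4 B=load:t5 [load-bound]
step 6: C[5]=8 → dur=8, Σ=42 | A=idle B=compute:t5 [compute-only]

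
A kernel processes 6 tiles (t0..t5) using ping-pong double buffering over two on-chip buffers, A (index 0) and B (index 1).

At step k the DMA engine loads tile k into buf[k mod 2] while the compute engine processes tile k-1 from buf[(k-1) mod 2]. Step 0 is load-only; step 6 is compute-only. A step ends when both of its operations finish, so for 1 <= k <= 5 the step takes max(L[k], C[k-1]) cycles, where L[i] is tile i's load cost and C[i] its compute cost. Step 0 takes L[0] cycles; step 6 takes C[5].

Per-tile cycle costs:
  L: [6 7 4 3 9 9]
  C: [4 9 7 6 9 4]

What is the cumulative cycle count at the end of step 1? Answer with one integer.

end_cycle[1] = 13

step 0: L[0]=6 → dur=6, Σ=6 | A=load:t0 B=idle [load-only]
step 1: L[1]=7 C[0]=4 → dur=7, Σ=13 | A=compute:t0 B=load:t1 [load-bound]
step 2: L[2]=4 C[1]=9 → dur=9, Σ=22 | A=load:t2 B=compute:t1 [compute-bound]
step 3: L[3]=3 C[2]=7 → dur=7, Σ=29 | A=compute:t2 B=load:t3 [compute-bound]
step 4: L[4]=9 C[3]=6 → dur=9, Σ=38 | A=load:t4 B=compute:t3 [load-bound]
step 5: L[5]=9 C[4]=9 → dur=9, Σ=47 | A=compute:t4 B=load:t5 [tied]
step 6: C[5]=4 → dur=4, Σ=51 | A=idle B=compute:t5 [compute-only]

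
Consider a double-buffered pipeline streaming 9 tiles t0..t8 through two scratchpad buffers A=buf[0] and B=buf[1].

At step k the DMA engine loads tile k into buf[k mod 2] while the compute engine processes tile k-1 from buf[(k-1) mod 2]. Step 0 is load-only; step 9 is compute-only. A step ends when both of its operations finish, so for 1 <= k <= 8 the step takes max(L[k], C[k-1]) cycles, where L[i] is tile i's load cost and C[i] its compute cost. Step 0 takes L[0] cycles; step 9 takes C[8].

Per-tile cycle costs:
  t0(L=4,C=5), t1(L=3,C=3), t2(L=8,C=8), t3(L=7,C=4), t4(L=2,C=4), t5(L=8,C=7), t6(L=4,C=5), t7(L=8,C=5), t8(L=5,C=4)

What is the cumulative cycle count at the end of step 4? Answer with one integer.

  0. 4=4c; end=4; A:t0 B:-
  1. max(3,5)=5c; end=9; A:t0 B:t1
  2. max(8,3)=8c; end=17; A:t2 B:t1
  3. max(7,8)=8c; end=25; A:t2 B:t3
  4. max(2,4)=4c; end=29; A:t4 B:t3
  5. max(8,4)=8c; end=37; A:t4 B:t5
  6. max(4,7)=7c; end=44; A:t6 B:t5
  7. max(8,5)=8c; end=52; A:t6 B:t7
  8. max(5,5)=5c; end=57; A:t8 B:t7
  9. 4=4c; end=61; A:t8 B:t7

end_cycle[4] = 29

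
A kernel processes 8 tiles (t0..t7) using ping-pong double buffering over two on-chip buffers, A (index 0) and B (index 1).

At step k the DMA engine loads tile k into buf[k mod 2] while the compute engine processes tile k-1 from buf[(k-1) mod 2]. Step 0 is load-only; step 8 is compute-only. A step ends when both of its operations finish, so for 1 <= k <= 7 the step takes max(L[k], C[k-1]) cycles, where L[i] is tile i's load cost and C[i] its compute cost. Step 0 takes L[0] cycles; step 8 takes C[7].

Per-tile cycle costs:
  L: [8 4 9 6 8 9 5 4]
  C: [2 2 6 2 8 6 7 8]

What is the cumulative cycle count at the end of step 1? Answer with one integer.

end_cycle[1] = 12

k=0 load=t0/8c comp=- wait=8 total=8
k=1 load=t1/4c comp=t0/2c wait=4 total=12
k=2 load=t2/9c comp=t1/2c wait=9 total=21
k=3 load=t3/6c comp=t2/6c wait=6 total=27
k=4 load=t4/8c comp=t3/2c wait=8 total=35
k=5 load=t5/9c comp=t4/8c wait=9 total=44
k=6 load=t6/5c comp=t5/6c wait=6 total=50
k=7 load=t7/4c comp=t6/7c wait=7 total=57
k=8 load=- comp=t7/8c wait=8 total=65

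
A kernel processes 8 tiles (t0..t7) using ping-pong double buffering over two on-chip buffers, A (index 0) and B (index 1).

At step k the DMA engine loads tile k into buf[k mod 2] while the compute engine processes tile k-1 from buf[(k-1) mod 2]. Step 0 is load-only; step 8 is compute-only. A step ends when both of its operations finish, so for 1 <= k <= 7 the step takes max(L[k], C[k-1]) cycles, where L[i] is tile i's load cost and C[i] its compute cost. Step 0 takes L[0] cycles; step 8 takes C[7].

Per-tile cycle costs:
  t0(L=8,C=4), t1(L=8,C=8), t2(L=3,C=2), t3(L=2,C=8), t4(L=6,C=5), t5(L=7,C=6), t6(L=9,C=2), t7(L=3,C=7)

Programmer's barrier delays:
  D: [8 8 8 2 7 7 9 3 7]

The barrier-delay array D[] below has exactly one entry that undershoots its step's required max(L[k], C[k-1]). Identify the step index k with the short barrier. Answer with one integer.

k=0 barrier L[0]=8→8c, D[0]=8 ok
k=1 barrier max(L[1]=8,C[0]=4)→8c, D[1]=8 ok
k=2 barrier max(L[2]=3,C[1]=8)→8c, D[2]=8 ok
k=3 barrier max(L[3]=2,C[2]=2)→2c, D[3]=2 ok
k=4 barrier max(L[4]=6,C[3]=8)→8c, D[4]=7 SHORT
k=5 barrier max(L[5]=7,C[4]=5)→7c, D[5]=7 ok
k=6 barrier max(L[6]=9,C[5]=6)→9c, D[6]=9 ok
k=7 barrier max(L[7]=3,C[6]=2)→3c, D[7]=3 ok
k=8 barrier C[7]=7→7c, D[8]=7 ok

hazard at step 4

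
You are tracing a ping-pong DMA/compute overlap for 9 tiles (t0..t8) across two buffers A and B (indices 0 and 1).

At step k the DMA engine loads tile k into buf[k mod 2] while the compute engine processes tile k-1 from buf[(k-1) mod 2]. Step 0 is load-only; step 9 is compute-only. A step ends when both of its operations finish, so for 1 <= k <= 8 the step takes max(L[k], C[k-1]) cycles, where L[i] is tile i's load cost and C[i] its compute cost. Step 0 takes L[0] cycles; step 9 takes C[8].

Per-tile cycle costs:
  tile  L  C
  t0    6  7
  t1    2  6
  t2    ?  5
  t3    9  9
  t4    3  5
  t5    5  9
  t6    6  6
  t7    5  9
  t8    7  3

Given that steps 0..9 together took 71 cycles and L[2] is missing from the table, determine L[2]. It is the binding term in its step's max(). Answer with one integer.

step 0 → dur = L[0]=6 = 6
step 1 → dur = max(L[1]=2, C[0]=7) = 7
step 2 → dur = max(L[2]=?, C[1]=6) = L[2]  (unknown; binding)
step 3 → dur = max(L[3]=9, C[2]=5) = 9
step 4 → dur = max(L[4]=3, C[3]=9) = 9
step 5 → dur = max(L[5]=5, C[4]=5) = 5
step 6 → dur = max(L[6]=6, C[5]=9) = 9
step 7 → dur = max(L[7]=5, C[6]=6) = 6
step 8 → dur = max(L[8]=7, C[7]=9) = 9
step 9 → dur = C[8]=3 = 3
sum of known step durations = 63
dur[2] = total - known = 71 - 63 = 8
L[2] is the binding max in step 2, so L[2] = dur[2] = 8

L[2] = 8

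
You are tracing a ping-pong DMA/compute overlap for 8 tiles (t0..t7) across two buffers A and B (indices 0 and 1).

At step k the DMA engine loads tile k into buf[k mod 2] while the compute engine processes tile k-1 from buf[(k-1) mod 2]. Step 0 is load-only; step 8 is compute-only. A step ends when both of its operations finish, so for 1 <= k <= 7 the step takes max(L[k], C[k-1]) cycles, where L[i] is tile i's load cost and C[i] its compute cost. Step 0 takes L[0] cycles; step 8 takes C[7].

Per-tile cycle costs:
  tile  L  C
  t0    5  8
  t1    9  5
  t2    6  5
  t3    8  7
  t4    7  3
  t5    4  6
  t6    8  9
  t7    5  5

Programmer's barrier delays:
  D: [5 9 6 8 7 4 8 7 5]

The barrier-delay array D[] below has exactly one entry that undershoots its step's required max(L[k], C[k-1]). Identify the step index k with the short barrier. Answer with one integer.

hazard at step 7

k=0 barrier L[0]=5→5c, D[0]=5 ok
k=1 barrier max(L[1]=9,C[0]=8)→9c, D[1]=9 ok
k=2 barrier max(L[2]=6,C[1]=5)→6c, D[2]=6 ok
k=3 barrier max(L[3]=8,C[2]=5)→8c, D[3]=8 ok
k=4 barrier max(L[4]=7,C[3]=7)→7c, D[4]=7 ok
k=5 barrier max(L[5]=4,C[4]=3)→4c, D[5]=4 ok
k=6 barrier max(L[6]=8,C[5]=6)→8c, D[6]=8 ok
k=7 barrier max(L[7]=5,C[6]=9)→9c, D[7]=7 SHORT
k=8 barrier C[7]=5→5c, D[8]=5 ok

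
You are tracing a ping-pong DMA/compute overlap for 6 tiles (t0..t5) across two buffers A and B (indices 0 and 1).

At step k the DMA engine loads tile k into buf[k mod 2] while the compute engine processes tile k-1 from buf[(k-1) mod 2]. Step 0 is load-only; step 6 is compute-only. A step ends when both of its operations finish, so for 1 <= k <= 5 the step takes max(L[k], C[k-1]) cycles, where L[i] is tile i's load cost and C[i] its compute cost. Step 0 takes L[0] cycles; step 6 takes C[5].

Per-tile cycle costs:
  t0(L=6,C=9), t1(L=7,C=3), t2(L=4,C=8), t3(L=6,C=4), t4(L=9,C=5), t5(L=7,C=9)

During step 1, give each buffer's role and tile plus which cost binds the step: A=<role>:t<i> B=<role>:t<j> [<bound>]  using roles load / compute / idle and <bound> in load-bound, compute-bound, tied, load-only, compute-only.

k=0 load=t0/6c comp=- wait=6 total=6
k=1 load=t1/7c comp=t0/9c wait=9 total=15
k=2 load=t2/4c comp=t1/3c wait=4 total=19
k=3 load=t3/6c comp=t2/8c wait=8 total=27
k=4 load=t4/9c comp=t3/4c wait=9 total=36
k=5 load=t5/7c comp=t4/5c wait=7 total=43
k=6 load=- comp=t5/9c wait=9 total=52

step 1: A=compute:t0 B=load:t1 [compute-bound]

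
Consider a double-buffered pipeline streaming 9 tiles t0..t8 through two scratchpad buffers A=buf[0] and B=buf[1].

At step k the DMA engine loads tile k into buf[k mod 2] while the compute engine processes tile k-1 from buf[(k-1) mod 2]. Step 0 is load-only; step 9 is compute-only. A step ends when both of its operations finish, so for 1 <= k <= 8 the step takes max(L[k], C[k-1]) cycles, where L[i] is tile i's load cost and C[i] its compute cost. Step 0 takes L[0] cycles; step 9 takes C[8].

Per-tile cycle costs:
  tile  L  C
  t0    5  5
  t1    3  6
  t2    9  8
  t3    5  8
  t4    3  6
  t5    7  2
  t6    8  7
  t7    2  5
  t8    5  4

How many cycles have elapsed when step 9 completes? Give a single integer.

end_cycle[9] = 66

step 0: L[0]=5 → dur=5, Σ=5 | A=load:t0 B=idle [load-only]
step 1: L[1]=3 C[0]=5 → dur=5, Σ=10 | A=compute:t0 B=load:t1 [compute-bound]
step 2: L[2]=9 C[1]=6 → dur=9, Σ=19 | A=load:t2 B=compute:t1 [load-bound]
step 3: L[3]=5 C[2]=8 → dur=8, Σ=27 | A=compute:t2 B=load:t3 [compute-bound]
step 4: L[4]=3 C[3]=8 → dur=8, Σ=35 | A=load:t4 B=compute:t3 [compute-bound]
step 5: L[5]=7 C[4]=6 → dur=7, Σ=42 | A=compute:t4 B=load:t5 [load-bound]
step 6: L[6]=8 C[5]=2 → dur=8, Σ=50 | A=load:t6 B=compute:t5 [load-bound]
step 7: L[7]=2 C[6]=7 → dur=7, Σ=57 | A=compute:t6 B=load:t7 [compute-bound]
step 8: L[8]=5 C[7]=5 → dur=5, Σ=62 | A=load:t8 B=compute:t7 [tied]
step 9: C[8]=4 → dur=4, Σ=66 | A=compute:t8 B=idle [compute-only]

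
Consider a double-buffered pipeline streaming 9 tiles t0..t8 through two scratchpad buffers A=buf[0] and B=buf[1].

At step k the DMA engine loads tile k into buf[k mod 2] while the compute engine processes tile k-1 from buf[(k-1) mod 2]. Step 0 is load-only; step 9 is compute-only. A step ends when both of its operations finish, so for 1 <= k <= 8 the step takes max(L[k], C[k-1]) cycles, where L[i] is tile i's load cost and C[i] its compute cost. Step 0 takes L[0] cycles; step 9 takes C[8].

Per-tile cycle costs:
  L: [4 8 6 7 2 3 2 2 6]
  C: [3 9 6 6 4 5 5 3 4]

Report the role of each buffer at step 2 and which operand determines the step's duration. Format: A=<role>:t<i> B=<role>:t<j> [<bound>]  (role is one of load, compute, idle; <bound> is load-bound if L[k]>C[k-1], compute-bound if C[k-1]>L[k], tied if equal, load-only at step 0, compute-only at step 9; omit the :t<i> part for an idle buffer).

step 2: A=load:t2 B=compute:t1 [compute-bound]

step 0: L[0]=4 → dur=4, Σ=4 | A=load:t0 B=idle [load-only]
step 1: L[1]=8 C[0]=3 → dur=8, Σ=12 | A=compute:t0 B=load:t1 [load-bound]
step 2: L[2]=6 C[1]=9 → dur=9, Σ=21 | A=load:t2 B=compute:t1 [compute-bound]
step 3: L[3]=7 C[2]=6 → dur=7, Σ=28 | A=compute:t2 B=load:t3 [load-bound]
step 4: L[4]=2 C[3]=6 → dur=6, Σ=34 | A=load:t4 B=compute:t3 [compute-bound]
step 5: L[5]=3 C[4]=4 → dur=4, Σ=38 | A=compute:t4 B=load:t5 [compute-bound]
step 6: L[6]=2 C[5]=5 → dur=5, Σ=43 | A=load:t6 B=compute:t5 [compute-bound]
step 7: L[7]=2 C[6]=5 → dur=5, Σ=48 | A=compute:t6 B=load:t7 [compute-bound]
step 8: L[8]=6 C[7]=3 → dur=6, Σ=54 | A=load:t8 B=compute:t7 [load-bound]
step 9: C[8]=4 → dur=4, Σ=58 | A=compute:t8 B=idle [compute-only]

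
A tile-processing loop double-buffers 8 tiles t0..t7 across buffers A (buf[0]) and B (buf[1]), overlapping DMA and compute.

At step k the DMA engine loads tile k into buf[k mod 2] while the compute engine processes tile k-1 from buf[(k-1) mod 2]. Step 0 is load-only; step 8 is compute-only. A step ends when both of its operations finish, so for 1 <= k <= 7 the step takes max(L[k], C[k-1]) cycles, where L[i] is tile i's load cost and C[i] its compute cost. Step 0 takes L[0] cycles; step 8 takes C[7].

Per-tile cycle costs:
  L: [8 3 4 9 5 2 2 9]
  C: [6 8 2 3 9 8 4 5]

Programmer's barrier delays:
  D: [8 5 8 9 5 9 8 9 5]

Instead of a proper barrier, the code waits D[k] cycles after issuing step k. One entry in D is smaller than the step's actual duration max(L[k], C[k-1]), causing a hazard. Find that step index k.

k=0 barrier L[0]=8→8c, D[0]=8 ok
k=1 barrier max(L[1]=3,C[0]=6)→6c, D[1]=5 SHORT
k=2 barrier max(L[2]=4,C[1]=8)→8c, D[2]=8 ok
k=3 barrier max(L[3]=9,C[2]=2)→9c, D[3]=9 ok
k=4 barrier max(L[4]=5,C[3]=3)→5c, D[4]=5 ok
k=5 barrier max(L[5]=2,C[4]=9)→9c, D[5]=9 ok
k=6 barrier max(L[6]=2,C[5]=8)→8c, D[6]=8 ok
k=7 barrier max(L[7]=9,C[6]=4)→9c, D[7]=9 ok
k=8 barrier C[7]=5→5c, D[8]=5 ok

hazard at step 1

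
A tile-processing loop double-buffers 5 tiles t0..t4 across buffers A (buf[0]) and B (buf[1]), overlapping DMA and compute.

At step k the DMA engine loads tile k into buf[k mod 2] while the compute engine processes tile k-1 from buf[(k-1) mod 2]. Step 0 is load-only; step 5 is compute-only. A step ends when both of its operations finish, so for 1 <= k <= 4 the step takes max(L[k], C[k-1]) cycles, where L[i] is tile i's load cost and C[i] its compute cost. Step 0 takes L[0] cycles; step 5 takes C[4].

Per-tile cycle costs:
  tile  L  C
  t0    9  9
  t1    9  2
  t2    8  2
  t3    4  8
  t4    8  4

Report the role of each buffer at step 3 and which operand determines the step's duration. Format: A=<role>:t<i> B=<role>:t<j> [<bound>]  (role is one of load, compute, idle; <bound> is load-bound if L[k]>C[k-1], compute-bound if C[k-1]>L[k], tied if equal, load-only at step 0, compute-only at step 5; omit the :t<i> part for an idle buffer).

step 3: A=compute:t2 B=load:t3 [load-bound]

  0. 9=9c; end=9; A:t0 B:-
  1. max(9,9)=9c; end=18; A:t0 B:t1
  2. max(8,2)=8c; end=26; A:t2 B:t1
  3. max(4,2)=4c; end=30; A:t2 B:t3
  4. max(8,8)=8c; end=38; A:t4 B:t3
  5. 4=4c; end=42; A:t4 B:t3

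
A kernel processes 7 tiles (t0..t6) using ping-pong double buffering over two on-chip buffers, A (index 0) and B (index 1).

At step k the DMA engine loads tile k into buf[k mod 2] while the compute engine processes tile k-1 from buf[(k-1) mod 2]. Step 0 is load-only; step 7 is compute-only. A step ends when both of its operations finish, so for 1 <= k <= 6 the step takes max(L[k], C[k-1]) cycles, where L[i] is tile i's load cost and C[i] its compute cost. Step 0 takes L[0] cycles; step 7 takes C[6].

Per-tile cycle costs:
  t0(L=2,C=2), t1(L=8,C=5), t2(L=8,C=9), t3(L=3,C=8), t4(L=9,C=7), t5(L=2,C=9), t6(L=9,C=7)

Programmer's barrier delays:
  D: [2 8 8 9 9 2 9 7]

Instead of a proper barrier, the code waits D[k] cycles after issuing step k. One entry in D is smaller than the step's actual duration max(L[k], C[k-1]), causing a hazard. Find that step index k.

hazard at step 5

step 0: need L[0]=2 = 2; D[0]=2 ok
step 1: need max(L[1]=8,C[0]=2) = 8; D[1]=8 ok
step 2: need max(L[2]=8,C[1]=5) = 8; D[2]=8 ok
step 3: need max(L[3]=3,C[2]=9) = 9; D[3]=9 ok
step 4: need max(L[4]=9,C[3]=8) = 9; D[4]=9 ok
step 5: need max(L[5]=2,C[4]=7) = 7; D[5]=2 SHORT
step 6: need max(L[6]=9,C[5]=9) = 9; D[6]=9 ok
step 7: need C[6]=7 = 7; D[7]=7 ok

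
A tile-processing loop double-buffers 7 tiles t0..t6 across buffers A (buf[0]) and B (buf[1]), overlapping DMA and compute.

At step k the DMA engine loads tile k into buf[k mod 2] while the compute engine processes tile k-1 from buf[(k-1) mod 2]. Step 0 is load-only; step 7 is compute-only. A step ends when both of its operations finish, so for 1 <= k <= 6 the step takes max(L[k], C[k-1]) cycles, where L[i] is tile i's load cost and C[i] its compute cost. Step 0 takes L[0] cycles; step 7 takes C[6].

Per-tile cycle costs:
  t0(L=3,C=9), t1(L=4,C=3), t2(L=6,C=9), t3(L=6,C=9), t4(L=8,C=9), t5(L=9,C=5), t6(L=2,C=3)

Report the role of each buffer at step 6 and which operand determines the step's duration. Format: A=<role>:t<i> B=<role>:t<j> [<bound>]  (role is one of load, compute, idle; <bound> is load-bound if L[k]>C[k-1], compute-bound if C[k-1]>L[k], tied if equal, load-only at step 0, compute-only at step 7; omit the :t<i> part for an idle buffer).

k=0 load=t0/3c comp=- wait=3 total=3
k=1 load=t1/4c comp=t0/9c wait=9 total=12
k=2 load=t2/6c comp=t1/3c wait=6 total=18
k=3 load=t3/6c comp=t2/9c wait=9 total=27
k=4 load=t4/8c comp=t3/9c wait=9 total=36
k=5 load=t5/9c comp=t4/9c wait=9 total=45
k=6 load=t6/2c comp=t5/5c wait=5 total=50
k=7 load=- comp=t6/3c wait=3 total=53

step 6: A=load:t6 B=compute:t5 [compute-bound]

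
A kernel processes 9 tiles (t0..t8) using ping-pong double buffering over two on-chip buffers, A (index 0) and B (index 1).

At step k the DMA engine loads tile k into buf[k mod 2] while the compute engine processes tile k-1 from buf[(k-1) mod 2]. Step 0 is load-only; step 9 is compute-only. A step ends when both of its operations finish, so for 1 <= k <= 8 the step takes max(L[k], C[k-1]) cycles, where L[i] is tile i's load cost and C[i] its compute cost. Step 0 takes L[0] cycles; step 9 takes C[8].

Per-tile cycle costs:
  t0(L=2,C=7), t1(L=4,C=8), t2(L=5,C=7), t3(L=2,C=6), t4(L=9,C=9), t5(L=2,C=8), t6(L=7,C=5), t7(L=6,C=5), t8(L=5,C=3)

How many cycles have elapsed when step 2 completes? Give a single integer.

step 0: L[0]=2 → dur=2, Σ=2 | A=load:t0 B=idle [load-only]
step 1: L[1]=4 C[0]=7 → dur=7, Σ=9 | A=compute:t0 B=load:t1 [compute-bound]
step 2: L[2]=5 C[1]=8 → dur=8, Σ=17 | A=load:t2 B=compute:t1 [compute-bound]
step 3: L[3]=2 C[2]=7 → dur=7, Σ=24 | A=compute:t2 B=load:t3 [compute-bound]
step 4: L[4]=9 C[3]=6 → dur=9, Σ=33 | A=load:t4 B=compute:t3 [load-bound]
step 5: L[5]=2 C[4]=9 → dur=9, Σ=42 | A=compute:t4 B=load:t5 [compute-bound]
step 6: L[6]=7 C[5]=8 → dur=8, Σ=50 | A=load:t6 B=compute:t5 [compute-bound]
step 7: L[7]=6 C[6]=5 → dur=6, Σ=56 | A=compute:t6 B=load:t7 [load-bound]
step 8: L[8]=5 C[7]=5 → dur=5, Σ=61 | A=load:t8 B=compute:t7 [tied]
step 9: C[8]=3 → dur=3, Σ=64 | A=compute:t8 B=idle [compute-only]

end_cycle[2] = 17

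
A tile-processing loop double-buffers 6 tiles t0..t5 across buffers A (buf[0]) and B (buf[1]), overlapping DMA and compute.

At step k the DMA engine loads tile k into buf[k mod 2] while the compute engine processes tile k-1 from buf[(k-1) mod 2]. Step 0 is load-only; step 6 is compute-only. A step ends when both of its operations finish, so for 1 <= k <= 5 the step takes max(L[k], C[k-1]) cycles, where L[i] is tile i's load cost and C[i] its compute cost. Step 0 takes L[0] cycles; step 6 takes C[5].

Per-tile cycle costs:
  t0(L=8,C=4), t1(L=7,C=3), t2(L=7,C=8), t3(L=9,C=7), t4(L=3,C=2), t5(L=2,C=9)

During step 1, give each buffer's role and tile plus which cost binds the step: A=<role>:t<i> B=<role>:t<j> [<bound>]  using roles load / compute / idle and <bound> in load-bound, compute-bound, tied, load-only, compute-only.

[0] DMA t0→A (8c) ∥ CU idle ⇒ 8c, clock 8
[1] DMA t1→B (7c) ∥ CU A:t0 (4c) ⇒ 7c, clock 15
[2] DMA t2→A (7c) ∥ CU B:t1 (3c) ⇒ 7c, clock 22
[3] DMA t3→B (9c) ∥ CU A:t2 (8c) ⇒ 9c, clock 31
[4] DMA t4→A (3c) ∥ CU B:t3 (7c) ⇒ 7c, clock 38
[5] DMA t5→B (2c) ∥ CU A:t4 (2c) ⇒ 2c, clock 40
[6] DMA idle ∥ CU B:t5 (9c) ⇒ 9c, clock 49

step 1: A=compute:t0 B=load:t1 [load-bound]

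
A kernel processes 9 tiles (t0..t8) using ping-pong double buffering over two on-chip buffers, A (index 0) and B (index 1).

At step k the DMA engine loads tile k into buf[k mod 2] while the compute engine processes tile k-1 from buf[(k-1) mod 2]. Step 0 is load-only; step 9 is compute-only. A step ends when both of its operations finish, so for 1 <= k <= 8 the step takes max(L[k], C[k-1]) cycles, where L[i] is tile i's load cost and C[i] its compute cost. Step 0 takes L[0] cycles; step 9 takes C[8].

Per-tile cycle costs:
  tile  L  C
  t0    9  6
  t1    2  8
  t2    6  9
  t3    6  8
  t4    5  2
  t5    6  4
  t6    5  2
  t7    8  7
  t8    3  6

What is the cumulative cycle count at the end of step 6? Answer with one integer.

k=0 load=t0/9c comp=- wait=9 total=9
k=1 load=t1/2c comp=t0/6c wait=6 total=15
k=2 load=t2/6c comp=t1/8c wait=8 total=23
k=3 load=t3/6c comp=t2/9c wait=9 total=32
k=4 load=t4/5c comp=t3/8c wait=8 total=40
k=5 load=t5/6c comp=t4/2c wait=6 total=46
k=6 load=t6/5c comp=t5/4c wait=5 total=51
k=7 load=t7/8c comp=t6/2c wait=8 total=59
k=8 load=t8/3c comp=t7/7c wait=7 total=66
k=9 load=- comp=t8/6c wait=6 total=72

end_cycle[6] = 51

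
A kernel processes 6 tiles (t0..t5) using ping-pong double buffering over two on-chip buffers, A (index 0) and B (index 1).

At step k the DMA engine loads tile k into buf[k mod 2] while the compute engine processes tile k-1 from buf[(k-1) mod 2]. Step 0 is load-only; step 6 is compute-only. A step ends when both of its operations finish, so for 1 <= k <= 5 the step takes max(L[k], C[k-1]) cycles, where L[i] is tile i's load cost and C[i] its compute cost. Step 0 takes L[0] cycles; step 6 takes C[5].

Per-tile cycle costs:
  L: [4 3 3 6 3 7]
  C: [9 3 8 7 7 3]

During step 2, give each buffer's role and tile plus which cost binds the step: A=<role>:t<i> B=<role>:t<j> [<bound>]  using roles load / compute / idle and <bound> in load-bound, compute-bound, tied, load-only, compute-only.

step 2: A=load:t2 B=compute:t1 [tied]

k=0 load=t0/4c comp=- wait=4 total=4
k=1 load=t1/3c comp=t0/9c wait=9 total=13
k=2 load=t2/3c comp=t1/3c wait=3 total=16
k=3 load=t3/6c comp=t2/8c wait=8 total=24
k=4 load=t4/3c comp=t3/7c wait=7 total=31
k=5 load=t5/7c comp=t4/7c wait=7 total=38
k=6 load=- comp=t5/3c wait=3 total=41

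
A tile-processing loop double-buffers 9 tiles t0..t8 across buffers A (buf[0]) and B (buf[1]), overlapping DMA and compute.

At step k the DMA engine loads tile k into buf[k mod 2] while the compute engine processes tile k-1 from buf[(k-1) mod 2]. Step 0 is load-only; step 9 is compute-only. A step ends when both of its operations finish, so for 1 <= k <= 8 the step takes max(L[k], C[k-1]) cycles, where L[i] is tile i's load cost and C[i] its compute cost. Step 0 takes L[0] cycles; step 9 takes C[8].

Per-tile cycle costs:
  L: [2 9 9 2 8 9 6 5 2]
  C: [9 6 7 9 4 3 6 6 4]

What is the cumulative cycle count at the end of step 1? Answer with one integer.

  0. 2=2c; end=2; A:t0 B:-
  1. max(9,9)=9c; end=11; A:t0 B:t1
  2. max(9,6)=9c; end=20; A:t2 B:t1
  3. max(2,7)=7c; end=27; A:t2 B:t3
  4. max(8,9)=9c; end=36; A:t4 B:t3
  5. max(9,4)=9c; end=45; A:t4 B:t5
  6. max(6,3)=6c; end=51; A:t6 B:t5
  7. max(5,6)=6c; end=57; A:t6 B:t7
  8. max(2,6)=6c; end=63; A:t8 B:t7
  9. 4=4c; end=67; A:t8 B:t7

end_cycle[1] = 11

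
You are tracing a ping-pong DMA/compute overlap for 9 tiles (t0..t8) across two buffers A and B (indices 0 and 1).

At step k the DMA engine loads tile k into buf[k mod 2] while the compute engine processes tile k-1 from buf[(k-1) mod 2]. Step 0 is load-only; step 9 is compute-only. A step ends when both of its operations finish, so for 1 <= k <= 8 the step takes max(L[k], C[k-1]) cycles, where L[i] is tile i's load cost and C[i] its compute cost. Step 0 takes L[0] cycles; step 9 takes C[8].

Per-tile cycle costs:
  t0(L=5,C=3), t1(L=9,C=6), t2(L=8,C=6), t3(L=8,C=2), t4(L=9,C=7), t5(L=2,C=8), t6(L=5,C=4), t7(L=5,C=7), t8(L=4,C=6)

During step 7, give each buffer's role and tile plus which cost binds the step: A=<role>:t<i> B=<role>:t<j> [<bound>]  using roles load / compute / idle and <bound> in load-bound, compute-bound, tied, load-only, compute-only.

k=0 load=t0/5c comp=- wait=5 total=5
k=1 load=t1/9c comp=t0/3c wait=9 total=14
k=2 load=t2/8c comp=t1/6c wait=8 total=22
k=3 load=t3/8c comp=t2/6c wait=8 total=30
k=4 load=t4/9c comp=t3/2c wait=9 total=39
k=5 load=t5/2c comp=t4/7c wait=7 total=46
k=6 load=t6/5c comp=t5/8c wait=8 total=54
k=7 load=t7/5c comp=t6/4c wait=5 total=59
k=8 load=t8/4c comp=t7/7c wait=7 total=66
k=9 load=- comp=t8/6c wait=6 total=72

step 7: A=compute:t6 B=load:t7 [load-bound]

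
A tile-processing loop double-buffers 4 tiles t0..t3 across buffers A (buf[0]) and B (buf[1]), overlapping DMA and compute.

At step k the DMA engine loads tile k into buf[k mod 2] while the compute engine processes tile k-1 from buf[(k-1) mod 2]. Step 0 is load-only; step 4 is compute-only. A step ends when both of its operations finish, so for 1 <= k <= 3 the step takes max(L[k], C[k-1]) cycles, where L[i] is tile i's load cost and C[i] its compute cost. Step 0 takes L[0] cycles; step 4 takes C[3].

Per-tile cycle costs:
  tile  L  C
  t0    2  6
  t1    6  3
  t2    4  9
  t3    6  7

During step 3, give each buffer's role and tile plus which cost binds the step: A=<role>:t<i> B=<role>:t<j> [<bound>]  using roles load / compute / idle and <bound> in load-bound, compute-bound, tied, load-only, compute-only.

step 0: L[0]=2 → dur=2, Σ=2 | A=load:t0 B=idle [load-only]
step 1: L[1]=6 C[0]=6 → dur=6, Σ=8 | A=compute:t0 B=load:t1 [tied]
step 2: L[2]=4 C[1]=3 → dur=4, Σ=12 | A=load:t2 B=compute:t1 [load-bound]
step 3: L[3]=6 C[2]=9 → dur=9, Σ=21 | A=compute:t2 B=load:t3 [compute-bound]
step 4: C[3]=7 → dur=7, Σ=28 | A=idle B=compute:t3 [compute-only]

step 3: A=compute:t2 B=load:t3 [compute-bound]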